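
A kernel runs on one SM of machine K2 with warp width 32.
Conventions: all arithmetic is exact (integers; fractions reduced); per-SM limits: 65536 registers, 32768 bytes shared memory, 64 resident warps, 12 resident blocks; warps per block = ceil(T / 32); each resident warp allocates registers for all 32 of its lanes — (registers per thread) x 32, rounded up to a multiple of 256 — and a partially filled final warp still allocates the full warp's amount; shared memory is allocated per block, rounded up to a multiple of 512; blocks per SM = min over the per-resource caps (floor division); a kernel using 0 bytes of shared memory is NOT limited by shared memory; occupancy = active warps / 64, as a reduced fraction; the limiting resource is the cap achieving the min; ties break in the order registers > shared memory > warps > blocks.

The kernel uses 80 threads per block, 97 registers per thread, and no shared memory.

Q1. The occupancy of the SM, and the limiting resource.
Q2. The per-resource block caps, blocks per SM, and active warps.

Answer: occupancy 9/32, limited by registers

registers: 6 blocks
shared memory: no limit (kernel uses none)
warps: 21 blocks
blocks: 12 blocks

Answer: 6 blocks, 18 active warps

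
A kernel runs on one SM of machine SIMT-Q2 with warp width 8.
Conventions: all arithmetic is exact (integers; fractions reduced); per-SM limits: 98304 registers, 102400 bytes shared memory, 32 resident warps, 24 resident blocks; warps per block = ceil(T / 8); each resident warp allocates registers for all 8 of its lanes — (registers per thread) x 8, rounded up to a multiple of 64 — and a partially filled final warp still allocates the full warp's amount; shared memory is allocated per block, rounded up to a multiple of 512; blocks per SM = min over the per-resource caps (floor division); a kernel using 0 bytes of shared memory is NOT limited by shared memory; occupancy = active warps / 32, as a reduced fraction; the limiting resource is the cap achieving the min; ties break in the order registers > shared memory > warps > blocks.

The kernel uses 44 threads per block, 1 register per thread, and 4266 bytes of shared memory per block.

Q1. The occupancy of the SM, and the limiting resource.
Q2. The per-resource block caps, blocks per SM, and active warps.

Answer: occupancy 15/16, limited by warps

registers: 256 blocks
shared memory: 22 blocks
warps: 5 blocks
blocks: 24 blocks

Answer: 5 blocks, 30 active warps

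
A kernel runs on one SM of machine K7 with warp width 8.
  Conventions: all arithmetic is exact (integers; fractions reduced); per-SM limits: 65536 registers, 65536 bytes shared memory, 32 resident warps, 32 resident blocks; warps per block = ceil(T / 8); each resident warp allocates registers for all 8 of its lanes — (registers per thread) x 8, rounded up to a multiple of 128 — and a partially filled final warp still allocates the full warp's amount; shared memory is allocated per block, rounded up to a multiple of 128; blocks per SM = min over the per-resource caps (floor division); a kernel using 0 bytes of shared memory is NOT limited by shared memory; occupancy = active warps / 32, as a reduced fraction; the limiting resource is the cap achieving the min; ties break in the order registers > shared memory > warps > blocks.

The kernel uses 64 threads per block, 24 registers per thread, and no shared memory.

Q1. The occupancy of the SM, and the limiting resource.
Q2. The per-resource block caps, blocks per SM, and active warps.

Answer: occupancy 1, limited by warps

registers: 32 blocks
shared memory: no limit (kernel uses none)
warps: 4 blocks
blocks: 32 blocks

Answer: 4 blocks, 32 active warps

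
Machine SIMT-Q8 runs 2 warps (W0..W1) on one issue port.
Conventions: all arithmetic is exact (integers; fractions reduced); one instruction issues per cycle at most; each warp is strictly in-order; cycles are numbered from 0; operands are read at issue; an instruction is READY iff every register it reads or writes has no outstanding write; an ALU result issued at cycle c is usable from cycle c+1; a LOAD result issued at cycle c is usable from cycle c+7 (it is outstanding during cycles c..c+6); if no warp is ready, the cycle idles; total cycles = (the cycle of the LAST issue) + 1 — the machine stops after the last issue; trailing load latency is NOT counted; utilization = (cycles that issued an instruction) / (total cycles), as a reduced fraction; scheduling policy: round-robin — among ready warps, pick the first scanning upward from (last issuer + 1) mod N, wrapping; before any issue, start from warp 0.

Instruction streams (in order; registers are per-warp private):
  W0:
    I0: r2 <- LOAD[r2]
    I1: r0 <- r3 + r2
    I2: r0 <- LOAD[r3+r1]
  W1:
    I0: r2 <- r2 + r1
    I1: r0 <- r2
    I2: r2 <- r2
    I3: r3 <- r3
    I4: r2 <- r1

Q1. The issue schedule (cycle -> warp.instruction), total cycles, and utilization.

cycle 0: W0.I0
cycle 1: W1.I0
cycle 2: W1.I1
cycle 3: W1.I2
cycle 4: W1.I3
cycle 5: W1.I4
cycle 6: idle
cycle 7: W0.I1
cycle 8: W0.I2

Answer: 9 cycles, utilization 8/9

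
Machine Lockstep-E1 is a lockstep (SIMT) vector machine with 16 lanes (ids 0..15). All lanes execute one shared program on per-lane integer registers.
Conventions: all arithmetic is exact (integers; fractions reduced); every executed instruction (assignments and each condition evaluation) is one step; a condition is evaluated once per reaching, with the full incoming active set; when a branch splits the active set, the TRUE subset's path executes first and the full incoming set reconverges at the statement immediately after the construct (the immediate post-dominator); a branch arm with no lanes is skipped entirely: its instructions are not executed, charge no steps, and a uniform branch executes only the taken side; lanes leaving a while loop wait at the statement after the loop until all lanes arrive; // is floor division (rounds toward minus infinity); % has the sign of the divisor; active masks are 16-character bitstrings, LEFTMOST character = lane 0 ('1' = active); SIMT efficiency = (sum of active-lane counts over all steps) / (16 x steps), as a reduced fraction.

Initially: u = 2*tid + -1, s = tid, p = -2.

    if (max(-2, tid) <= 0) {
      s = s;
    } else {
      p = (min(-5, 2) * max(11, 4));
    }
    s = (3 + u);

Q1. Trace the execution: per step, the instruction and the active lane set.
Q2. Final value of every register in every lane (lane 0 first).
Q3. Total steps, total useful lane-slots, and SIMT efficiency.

step 0: eval (max(-2, tid) <= 0)     1111111111111111
step 1: s <- s                       1000000000000000
step 2: p <- (min(-5, 2) * max(11, 4)) 0111111111111111
step 3: s <- (3 + u)                 1111111111111111

Answer: 4 steps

u: -1,1,3,5,7,9,11,13,15,17,19,21,23,25,27,29
s: 2,4,6,8,10,12,14,16,18,20,22,24,26,28,30,32
p: -2,-55,-55,-55,-55,-55,-55,-55,-55,-55,-55,-55,-55,-55,-55,-55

steps = 4; useful = 48; efficiency = 48/64 = 3/4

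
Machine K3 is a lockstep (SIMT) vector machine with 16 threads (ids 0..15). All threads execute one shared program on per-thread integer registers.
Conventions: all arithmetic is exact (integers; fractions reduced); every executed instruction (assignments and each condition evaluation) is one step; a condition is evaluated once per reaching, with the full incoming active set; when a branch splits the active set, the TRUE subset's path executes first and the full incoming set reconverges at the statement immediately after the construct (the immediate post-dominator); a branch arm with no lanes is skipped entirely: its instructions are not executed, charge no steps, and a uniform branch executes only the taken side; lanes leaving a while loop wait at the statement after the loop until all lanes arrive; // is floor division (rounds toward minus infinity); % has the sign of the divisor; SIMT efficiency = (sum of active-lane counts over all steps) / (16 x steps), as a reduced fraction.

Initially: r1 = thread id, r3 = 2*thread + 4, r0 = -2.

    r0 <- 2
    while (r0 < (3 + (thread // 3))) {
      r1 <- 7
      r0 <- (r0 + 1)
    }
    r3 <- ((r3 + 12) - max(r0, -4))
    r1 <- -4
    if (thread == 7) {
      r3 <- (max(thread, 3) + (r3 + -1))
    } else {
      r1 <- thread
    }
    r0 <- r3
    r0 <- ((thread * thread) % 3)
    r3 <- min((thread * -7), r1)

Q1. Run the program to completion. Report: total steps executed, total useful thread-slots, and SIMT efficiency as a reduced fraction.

Answer: 28 steps, 297 useful, 297/448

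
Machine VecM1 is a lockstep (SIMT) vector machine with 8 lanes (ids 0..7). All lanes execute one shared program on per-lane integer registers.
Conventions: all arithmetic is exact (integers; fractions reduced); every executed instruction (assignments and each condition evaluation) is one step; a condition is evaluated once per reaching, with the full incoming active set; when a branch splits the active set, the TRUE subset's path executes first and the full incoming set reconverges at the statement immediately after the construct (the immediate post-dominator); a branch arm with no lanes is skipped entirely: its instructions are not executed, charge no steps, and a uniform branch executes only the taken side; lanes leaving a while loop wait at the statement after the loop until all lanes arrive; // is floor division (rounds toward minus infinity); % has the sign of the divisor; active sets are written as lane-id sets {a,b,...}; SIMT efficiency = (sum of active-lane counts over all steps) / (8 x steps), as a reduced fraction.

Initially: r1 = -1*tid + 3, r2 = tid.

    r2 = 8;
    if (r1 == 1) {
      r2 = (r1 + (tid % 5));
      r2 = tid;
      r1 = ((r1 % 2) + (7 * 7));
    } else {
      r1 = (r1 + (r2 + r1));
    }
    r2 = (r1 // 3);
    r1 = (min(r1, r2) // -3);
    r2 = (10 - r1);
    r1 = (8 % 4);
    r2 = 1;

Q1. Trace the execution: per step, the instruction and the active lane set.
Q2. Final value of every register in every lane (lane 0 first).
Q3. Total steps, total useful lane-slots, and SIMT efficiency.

step 0: r2 <- 8                      {0,1,2,3,4,5,6,7}
step 1: eval (r1 == 1)               {0,1,2,3,4,5,6,7}
step 2: r2 <- (r1 + (tid % 5))       {2}
step 3: r2 <- tid                    {2}
step 4: r1 <- ((r1 % 2) + (7 * 7))   {2}
step 5: r1 <- (r1 + (r2 + r1))       {0,1,3,4,5,6,7}
step 6: r2 <- (r1 // 3)              {0,1,2,3,4,5,6,7}
step 7: r1 <- (min(r1, r2) // -3)    {0,1,2,3,4,5,6,7}
step 8: r2 <- (10 - r1)              {0,1,2,3,4,5,6,7}
step 9: r1 <- (8 % 4)                {0,1,2,3,4,5,6,7}
step 10: r2 <- 1                      {0,1,2,3,4,5,6,7}

Answer: 11 steps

r1: 0,0,0,0,0,0,0,0
r2: 1,1,1,1,1,1,1,1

steps = 11; useful = 66; efficiency = 66/88 = 3/4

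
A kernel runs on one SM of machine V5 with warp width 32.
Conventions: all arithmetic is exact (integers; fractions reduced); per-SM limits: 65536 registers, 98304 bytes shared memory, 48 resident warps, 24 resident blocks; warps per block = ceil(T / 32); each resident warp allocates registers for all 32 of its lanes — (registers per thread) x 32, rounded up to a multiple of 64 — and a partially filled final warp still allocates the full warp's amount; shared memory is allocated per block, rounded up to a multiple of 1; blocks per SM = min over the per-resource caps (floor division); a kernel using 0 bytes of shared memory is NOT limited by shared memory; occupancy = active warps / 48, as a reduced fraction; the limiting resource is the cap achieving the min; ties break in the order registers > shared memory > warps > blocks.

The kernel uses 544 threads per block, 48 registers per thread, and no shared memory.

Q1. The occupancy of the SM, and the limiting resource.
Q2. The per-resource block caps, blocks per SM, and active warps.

Answer: occupancy 17/24, limited by registers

registers: 2 blocks
shared memory: no limit (kernel uses none)
warps: 2 blocks
blocks: 24 blocks

Answer: 2 blocks, 34 active warps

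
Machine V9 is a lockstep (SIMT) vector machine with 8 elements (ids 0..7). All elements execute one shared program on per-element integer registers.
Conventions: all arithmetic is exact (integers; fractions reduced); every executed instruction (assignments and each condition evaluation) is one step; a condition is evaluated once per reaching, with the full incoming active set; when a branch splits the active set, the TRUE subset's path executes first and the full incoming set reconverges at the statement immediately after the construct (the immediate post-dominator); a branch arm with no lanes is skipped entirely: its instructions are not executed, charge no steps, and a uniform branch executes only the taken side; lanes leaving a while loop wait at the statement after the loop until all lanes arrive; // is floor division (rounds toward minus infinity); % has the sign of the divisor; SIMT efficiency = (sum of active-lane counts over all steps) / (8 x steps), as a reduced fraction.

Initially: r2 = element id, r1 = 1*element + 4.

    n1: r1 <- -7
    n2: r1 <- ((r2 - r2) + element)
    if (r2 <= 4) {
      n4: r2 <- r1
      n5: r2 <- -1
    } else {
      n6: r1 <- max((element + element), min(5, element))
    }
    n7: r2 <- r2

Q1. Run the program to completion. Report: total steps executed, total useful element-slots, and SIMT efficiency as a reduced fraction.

Answer: 7 steps, 45 useful, 45/56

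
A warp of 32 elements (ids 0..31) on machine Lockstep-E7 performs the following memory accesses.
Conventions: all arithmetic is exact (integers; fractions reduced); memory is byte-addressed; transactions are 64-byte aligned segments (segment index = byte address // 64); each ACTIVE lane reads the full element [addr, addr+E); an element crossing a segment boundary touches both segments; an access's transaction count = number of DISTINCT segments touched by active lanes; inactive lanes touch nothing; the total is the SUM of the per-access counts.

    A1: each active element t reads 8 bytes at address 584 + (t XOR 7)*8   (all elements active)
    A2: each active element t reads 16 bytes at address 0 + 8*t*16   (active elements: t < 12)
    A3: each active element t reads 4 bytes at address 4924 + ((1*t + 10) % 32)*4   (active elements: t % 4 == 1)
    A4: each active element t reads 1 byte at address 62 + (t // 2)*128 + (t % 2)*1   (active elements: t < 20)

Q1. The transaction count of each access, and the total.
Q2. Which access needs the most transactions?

A1: 5 transactions
A2: 12 transactions
A3: 2 transactions
A4: 10 transactions

Answer: 5,12,2,10; total 29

Answer: A2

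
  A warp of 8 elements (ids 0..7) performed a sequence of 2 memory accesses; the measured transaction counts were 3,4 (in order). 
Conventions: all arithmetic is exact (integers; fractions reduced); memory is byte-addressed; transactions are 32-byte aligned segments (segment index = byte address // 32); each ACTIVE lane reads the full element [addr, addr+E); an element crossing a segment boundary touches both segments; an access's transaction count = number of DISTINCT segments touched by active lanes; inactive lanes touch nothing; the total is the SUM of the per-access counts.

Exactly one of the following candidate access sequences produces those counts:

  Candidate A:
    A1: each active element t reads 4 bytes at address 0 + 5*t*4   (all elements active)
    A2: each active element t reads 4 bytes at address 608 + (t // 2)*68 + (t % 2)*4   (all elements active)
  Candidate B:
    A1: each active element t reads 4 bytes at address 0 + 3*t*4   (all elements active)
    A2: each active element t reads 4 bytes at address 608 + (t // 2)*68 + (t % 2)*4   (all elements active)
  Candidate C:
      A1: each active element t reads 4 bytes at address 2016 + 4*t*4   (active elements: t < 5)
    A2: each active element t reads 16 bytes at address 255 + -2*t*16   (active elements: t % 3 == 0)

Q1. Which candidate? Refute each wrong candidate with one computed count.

A: A1 gives 5 transactions, not 3
C: A2 gives 6 transactions, not 4
B: all counts match (3,4)

Answer: B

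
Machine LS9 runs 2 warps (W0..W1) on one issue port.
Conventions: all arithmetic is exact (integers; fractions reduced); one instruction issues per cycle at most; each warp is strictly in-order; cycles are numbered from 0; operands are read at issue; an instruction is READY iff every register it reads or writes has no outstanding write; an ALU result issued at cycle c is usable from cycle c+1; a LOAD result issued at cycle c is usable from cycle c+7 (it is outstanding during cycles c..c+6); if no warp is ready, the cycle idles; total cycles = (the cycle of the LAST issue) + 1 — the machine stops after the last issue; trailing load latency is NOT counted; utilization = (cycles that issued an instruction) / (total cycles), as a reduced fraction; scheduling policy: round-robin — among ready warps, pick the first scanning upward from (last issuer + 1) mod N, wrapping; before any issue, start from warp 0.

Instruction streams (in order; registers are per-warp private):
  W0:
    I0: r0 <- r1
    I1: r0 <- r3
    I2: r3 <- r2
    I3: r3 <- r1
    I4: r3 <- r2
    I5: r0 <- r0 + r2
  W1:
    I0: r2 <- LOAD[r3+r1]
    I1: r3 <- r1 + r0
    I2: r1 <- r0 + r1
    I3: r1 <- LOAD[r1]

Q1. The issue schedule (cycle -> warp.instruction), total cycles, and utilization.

cycle 0: W0.I0
cycle 1: W1.I0
cycle 2: W0.I1
cycle 3: W1.I1
cycle 4: W0.I2
cycle 5: W1.I2
cycle 6: W0.I3
cycle 7: W1.I3
cycle 8: W0.I4
cycle 9: W0.I5

Answer: 10 cycles, utilization 1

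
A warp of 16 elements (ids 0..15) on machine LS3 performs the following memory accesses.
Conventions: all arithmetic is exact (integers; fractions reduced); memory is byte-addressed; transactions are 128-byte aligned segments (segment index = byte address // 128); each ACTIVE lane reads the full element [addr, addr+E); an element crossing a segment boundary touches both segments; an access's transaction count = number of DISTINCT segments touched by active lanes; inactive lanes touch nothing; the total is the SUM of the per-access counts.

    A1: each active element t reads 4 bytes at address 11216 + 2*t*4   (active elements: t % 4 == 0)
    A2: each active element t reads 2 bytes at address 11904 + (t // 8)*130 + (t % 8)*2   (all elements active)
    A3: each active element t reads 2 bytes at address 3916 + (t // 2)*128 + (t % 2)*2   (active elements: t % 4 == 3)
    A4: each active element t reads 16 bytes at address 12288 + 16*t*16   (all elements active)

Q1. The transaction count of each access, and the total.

A1: 2 transactions
A2: 2 transactions
A3: 4 transactions
A4: 16 transactions

Answer: 2,2,4,16; total 24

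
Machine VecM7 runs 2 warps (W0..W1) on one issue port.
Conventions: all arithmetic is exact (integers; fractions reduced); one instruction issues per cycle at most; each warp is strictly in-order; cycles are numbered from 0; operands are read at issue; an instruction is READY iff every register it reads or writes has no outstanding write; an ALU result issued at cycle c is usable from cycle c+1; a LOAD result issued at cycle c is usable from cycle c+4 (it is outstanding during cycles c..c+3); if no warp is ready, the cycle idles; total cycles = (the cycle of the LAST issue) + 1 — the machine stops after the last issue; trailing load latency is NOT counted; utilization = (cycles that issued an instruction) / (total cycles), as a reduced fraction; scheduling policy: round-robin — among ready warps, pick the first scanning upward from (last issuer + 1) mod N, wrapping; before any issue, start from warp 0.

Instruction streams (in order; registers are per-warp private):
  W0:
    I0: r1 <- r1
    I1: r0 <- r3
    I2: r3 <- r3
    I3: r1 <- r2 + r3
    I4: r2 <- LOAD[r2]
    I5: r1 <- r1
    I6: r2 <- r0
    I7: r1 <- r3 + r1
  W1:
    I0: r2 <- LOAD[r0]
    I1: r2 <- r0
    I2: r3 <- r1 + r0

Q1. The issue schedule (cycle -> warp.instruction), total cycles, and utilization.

cycle 0: W0.I0
cycle 1: W1.I0
cycle 2: W0.I1
cycle 3: W0.I2
cycle 4: W0.I3
cycle 5: W1.I1
cycle 6: W0.I4
cycle 7: W1.I2
cycle 8: W0.I5
cycle 9: idle
cycle 10: W0.I6
cycle 11: W0.I7

Answer: 12 cycles, utilization 11/12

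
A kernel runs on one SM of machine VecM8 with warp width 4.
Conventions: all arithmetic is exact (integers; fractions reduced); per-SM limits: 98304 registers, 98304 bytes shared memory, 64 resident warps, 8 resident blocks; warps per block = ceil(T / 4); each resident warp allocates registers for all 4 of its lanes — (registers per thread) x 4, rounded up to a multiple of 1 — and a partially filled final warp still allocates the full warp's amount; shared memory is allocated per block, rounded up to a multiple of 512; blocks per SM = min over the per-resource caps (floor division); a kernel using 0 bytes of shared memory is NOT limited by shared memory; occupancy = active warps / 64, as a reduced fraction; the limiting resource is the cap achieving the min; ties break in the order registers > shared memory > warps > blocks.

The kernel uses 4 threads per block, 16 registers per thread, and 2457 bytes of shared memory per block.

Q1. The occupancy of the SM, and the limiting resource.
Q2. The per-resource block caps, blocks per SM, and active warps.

Answer: occupancy 1/8, limited by blocks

registers: 1536 blocks
shared memory: 38 blocks
warps: 64 blocks
blocks: 8 blocks

Answer: 8 blocks, 8 active warps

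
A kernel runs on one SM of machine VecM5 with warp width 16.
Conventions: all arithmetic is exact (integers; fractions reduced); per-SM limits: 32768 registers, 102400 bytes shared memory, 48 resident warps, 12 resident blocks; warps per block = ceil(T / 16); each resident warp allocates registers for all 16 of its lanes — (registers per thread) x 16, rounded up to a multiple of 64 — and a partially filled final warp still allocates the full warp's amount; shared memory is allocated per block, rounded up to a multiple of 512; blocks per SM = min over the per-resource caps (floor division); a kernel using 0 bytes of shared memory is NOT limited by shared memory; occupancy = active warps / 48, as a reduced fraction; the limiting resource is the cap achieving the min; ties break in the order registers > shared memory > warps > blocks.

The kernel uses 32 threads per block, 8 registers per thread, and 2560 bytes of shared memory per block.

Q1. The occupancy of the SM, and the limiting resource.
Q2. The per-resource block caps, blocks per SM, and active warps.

Answer: occupancy 1/2, limited by blocks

registers: 128 blocks
shared memory: 40 blocks
warps: 24 blocks
blocks: 12 blocks

Answer: 12 blocks, 24 active warps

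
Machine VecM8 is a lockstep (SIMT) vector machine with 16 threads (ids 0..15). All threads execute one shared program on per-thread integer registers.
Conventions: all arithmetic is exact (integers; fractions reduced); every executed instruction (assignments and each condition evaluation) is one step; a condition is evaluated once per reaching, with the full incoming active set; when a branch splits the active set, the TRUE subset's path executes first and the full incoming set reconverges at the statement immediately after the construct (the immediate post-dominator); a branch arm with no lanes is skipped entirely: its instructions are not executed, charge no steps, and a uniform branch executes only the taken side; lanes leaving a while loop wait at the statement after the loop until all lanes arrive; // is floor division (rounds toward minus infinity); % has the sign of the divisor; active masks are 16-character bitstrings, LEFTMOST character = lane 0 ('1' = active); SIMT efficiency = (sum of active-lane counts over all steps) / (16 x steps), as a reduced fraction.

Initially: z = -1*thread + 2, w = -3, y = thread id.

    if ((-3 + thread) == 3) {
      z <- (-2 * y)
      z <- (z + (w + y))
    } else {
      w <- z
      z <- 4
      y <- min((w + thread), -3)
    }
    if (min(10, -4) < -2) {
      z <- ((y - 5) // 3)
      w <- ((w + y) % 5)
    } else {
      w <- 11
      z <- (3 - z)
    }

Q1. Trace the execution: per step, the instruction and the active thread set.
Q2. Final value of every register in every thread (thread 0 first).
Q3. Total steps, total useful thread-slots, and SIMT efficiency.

step 0: eval ((-3 + thread) == 3)    1111111111111111
step 1: z <- (-2 * y)                0000001000000000
step 2: z <- (z + (w + y))           0000001000000000
step 3: w <- z                       1111110111111111
step 4: z <- 4                       1111110111111111
step 5: y <- min((w + thread), -3)   1111110111111111
step 6: eval (min(10, -4) < -2)      1111111111111111
step 7: z <- ((y - 5) // 3)          1111111111111111
step 8: w <- ((w + y) % 5)           1111111111111111

Answer: 9 steps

z: -3,-3,-3,-3,-3,-3,0,-3,-3,-3,-3,-3,-3,-3,-3,-3
w: 4,3,2,1,0,4,3,2,1,0,4,3,2,1,0,4
y: -3,-3,-3,-3,-3,-3,6,-3,-3,-3,-3,-3,-3,-3,-3,-3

steps = 9; useful = 111; efficiency = 111/144 = 37/48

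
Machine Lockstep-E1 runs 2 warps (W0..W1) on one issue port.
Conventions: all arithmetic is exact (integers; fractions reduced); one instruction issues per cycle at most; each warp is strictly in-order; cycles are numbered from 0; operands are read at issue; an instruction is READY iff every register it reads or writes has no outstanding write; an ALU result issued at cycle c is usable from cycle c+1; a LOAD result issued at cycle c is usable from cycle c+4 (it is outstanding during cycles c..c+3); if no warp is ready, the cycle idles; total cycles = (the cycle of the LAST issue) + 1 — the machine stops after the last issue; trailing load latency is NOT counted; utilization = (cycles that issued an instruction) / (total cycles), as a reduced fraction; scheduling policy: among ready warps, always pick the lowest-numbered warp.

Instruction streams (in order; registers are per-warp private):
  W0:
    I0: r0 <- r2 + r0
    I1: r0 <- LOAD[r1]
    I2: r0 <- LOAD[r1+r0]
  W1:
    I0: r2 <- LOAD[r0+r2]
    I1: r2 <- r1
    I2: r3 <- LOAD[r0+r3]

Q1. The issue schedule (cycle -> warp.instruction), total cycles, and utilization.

cycle 0: W0.I0
cycle 1: W0.I1
cycle 2: W1.I0
cycle 3: idle
cycle 4: idle
cycle 5: W0.I2
cycle 6: W1.I1
cycle 7: W1.I2

Answer: 8 cycles, utilization 3/4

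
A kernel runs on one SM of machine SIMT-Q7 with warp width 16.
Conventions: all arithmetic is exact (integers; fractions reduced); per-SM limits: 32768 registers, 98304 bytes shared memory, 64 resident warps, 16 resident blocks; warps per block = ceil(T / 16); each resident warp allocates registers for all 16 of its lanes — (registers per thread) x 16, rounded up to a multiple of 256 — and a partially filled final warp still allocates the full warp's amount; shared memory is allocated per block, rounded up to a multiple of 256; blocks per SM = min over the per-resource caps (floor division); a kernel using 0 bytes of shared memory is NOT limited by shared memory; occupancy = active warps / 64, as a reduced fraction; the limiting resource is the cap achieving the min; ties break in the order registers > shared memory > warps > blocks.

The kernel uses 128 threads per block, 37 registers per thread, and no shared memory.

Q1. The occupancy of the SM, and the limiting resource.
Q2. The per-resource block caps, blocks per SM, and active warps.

Answer: occupancy 5/8, limited by registers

registers: 5 blocks
shared memory: no limit (kernel uses none)
warps: 8 blocks
blocks: 16 blocks

Answer: 5 blocks, 40 active warps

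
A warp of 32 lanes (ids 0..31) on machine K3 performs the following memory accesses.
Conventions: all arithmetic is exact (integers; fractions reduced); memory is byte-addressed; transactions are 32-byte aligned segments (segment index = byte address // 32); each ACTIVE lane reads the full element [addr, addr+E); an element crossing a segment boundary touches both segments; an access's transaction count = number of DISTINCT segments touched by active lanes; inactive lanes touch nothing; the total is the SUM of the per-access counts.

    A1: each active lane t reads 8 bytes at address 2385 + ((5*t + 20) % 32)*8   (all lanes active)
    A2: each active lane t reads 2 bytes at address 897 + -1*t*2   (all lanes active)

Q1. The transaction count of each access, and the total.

A1: 9 transactions
A2: 3 transactions

Answer: 9,3; total 12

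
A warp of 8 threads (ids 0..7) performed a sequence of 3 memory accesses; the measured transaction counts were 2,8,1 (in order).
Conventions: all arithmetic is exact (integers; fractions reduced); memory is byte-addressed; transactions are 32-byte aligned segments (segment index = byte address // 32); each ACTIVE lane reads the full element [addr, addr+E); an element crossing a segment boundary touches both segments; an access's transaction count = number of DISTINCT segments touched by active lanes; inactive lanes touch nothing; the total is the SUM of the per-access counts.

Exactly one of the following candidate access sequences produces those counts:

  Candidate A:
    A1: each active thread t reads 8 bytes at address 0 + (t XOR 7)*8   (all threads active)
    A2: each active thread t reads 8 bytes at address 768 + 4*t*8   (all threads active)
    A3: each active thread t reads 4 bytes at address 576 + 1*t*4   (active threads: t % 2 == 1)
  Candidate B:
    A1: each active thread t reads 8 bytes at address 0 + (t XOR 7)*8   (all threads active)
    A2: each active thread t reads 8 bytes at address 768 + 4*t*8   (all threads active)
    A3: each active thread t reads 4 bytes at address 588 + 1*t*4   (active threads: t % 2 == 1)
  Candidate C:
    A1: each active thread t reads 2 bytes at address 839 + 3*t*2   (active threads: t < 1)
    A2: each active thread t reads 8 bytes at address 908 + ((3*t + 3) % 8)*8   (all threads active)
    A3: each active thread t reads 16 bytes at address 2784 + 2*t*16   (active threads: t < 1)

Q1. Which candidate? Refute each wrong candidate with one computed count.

B: A3 gives 2 transactions, not 1
C: A1 gives 1 transaction, not 2
A: all counts match (2,8,1)

Answer: A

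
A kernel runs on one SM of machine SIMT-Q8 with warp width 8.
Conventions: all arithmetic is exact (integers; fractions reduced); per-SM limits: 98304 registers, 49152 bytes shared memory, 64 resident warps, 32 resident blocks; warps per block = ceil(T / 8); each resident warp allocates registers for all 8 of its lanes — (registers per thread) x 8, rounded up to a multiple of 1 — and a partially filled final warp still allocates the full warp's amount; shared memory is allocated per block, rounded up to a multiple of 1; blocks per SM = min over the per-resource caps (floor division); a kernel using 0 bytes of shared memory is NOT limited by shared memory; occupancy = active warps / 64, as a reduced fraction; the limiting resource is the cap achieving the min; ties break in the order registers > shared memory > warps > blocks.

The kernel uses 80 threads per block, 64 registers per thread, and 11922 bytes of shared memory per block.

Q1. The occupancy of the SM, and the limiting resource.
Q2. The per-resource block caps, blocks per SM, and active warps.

Answer: occupancy 5/8, limited by shared memory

registers: 19 blocks
shared memory: 4 blocks
warps: 6 blocks
blocks: 32 blocks

Answer: 4 blocks, 40 active warps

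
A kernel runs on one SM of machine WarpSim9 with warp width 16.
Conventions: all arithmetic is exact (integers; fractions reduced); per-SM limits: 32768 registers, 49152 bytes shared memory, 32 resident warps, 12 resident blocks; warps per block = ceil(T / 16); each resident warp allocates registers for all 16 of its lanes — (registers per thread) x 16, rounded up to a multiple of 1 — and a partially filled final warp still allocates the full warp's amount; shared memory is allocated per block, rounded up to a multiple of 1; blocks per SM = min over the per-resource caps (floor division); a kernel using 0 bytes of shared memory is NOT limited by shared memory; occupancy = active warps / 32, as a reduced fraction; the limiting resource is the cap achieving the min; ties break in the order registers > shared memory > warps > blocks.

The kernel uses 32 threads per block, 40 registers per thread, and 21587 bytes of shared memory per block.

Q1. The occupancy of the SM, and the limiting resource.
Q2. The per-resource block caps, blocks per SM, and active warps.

Answer: occupancy 1/8, limited by shared memory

registers: 25 blocks
shared memory: 2 blocks
warps: 16 blocks
blocks: 12 blocks

Answer: 2 blocks, 4 active warps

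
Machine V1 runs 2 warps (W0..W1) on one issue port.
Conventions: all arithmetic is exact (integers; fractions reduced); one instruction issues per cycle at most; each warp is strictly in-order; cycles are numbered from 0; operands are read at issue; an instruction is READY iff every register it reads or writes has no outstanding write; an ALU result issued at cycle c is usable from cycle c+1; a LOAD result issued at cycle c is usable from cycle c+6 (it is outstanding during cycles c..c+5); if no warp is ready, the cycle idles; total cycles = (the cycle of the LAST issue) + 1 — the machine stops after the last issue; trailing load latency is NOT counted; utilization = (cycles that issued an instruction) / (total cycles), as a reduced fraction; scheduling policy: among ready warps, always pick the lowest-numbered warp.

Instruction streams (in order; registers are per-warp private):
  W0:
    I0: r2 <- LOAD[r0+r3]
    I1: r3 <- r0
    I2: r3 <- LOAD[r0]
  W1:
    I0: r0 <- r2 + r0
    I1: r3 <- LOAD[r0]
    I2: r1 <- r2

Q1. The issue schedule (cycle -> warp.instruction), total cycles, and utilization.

cycle 0: W0.I0
cycle 1: W0.I1
cycle 2: W0.I2
cycle 3: W1.I0
cycle 4: W1.I1
cycle 5: W1.I2

Answer: 6 cycles, utilization 1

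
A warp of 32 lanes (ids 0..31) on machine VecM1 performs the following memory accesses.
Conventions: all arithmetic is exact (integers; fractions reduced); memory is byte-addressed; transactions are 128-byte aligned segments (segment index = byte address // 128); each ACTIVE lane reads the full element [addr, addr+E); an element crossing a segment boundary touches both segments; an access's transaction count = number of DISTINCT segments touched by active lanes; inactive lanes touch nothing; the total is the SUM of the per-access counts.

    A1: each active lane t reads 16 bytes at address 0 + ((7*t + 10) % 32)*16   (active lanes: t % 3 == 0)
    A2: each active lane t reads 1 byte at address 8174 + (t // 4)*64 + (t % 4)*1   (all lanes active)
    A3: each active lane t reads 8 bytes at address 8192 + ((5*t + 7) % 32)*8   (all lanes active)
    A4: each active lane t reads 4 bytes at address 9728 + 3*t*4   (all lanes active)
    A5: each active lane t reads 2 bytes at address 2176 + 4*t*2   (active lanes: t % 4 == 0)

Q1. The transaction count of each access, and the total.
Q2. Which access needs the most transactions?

A1: 4 transactions
A2: 5 transactions
A3: 2 transactions
A4: 3 transactions
A5: 2 transactions

Answer: 4,5,2,3,2; total 16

Answer: A2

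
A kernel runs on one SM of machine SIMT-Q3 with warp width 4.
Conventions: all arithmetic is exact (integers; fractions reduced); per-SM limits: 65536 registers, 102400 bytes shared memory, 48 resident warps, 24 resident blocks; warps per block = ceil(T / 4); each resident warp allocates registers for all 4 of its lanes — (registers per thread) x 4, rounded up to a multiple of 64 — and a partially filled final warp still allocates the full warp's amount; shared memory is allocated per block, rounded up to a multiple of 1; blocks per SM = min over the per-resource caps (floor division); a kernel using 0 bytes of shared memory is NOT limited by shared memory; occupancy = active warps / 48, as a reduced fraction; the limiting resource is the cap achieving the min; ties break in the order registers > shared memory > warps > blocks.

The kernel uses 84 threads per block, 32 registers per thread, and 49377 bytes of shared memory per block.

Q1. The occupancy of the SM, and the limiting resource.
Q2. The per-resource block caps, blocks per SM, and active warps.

Answer: occupancy 7/8, limited by shared memory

registers: 24 blocks
shared memory: 2 blocks
warps: 2 blocks
blocks: 24 blocks

Answer: 2 blocks, 42 active warps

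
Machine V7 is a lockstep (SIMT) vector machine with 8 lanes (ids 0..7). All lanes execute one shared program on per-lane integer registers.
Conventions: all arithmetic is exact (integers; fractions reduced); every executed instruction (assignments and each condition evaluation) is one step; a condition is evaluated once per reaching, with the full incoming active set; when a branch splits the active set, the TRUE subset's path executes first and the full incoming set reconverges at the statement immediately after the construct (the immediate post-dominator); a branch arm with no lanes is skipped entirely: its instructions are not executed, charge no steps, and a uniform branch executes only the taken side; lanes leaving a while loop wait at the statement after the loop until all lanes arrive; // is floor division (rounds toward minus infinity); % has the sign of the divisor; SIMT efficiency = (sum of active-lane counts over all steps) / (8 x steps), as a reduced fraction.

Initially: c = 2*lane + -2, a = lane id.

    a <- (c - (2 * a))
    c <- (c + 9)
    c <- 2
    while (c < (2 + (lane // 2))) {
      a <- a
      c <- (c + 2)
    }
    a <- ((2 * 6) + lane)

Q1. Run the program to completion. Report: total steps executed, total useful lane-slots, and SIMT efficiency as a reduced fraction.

Answer: 11 steps, 64 useful, 8/11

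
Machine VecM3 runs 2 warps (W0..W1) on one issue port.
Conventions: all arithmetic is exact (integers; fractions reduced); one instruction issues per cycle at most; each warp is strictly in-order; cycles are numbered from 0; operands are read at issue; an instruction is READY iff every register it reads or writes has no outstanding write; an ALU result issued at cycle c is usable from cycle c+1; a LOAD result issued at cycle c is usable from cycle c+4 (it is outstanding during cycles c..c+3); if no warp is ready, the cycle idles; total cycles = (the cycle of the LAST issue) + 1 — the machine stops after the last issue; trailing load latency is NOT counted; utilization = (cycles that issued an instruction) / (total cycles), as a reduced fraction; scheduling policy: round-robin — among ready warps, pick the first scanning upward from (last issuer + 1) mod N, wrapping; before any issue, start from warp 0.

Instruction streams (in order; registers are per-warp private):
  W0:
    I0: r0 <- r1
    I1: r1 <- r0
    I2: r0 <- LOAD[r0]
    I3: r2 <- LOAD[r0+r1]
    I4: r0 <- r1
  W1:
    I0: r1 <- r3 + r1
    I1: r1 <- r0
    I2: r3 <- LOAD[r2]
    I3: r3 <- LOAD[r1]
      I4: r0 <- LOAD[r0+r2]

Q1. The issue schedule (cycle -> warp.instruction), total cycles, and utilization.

cycle 0: W0.I0
cycle 1: W1.I0
cycle 2: W0.I1
cycle 3: W1.I1
cycle 4: W0.I2
cycle 5: W1.I2
cycle 6: idle
cycle 7: idle
cycle 8: W0.I3
cycle 9: W1.I3
cycle 10: W0.I4
cycle 11: W1.I4

Answer: 12 cycles, utilization 5/6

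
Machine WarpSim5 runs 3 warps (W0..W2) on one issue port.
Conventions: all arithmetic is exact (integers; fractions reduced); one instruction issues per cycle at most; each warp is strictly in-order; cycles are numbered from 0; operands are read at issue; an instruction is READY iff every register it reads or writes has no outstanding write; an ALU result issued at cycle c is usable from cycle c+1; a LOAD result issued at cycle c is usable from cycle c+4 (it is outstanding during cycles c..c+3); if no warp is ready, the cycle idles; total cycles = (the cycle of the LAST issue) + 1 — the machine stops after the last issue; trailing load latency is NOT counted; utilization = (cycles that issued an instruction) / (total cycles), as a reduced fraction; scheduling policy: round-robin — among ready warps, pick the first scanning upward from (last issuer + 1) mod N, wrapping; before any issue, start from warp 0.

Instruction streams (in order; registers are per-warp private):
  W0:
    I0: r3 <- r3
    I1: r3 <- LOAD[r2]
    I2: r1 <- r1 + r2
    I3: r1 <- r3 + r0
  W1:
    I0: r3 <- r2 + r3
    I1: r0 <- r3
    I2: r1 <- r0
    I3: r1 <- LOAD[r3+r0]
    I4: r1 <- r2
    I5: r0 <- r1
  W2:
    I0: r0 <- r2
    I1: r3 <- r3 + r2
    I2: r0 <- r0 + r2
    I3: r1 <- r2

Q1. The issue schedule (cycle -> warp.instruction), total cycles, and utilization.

cycle 0: W0.I0
cycle 1: W1.I0
cycle 2: W2.I0
cycle 3: W0.I1
cycle 4: W1.I1
cycle 5: W2.I1
cycle 6: W0.I2
cycle 7: W1.I2
cycle 8: W2.I2
cycle 9: W0.I3
cycle 10: W1.I3
cycle 11: W2.I3
cycle 12: idle
cycle 13: idle
cycle 14: W1.I4
cycle 15: W1.I5

Answer: 16 cycles, utilization 7/8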